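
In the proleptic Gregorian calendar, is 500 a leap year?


Gregorian leap year rule: divisible by 4, but not by 100, unless also by 400.
500 is divisible by 100 but not 400 -> not a leap year

No


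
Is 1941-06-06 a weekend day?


Anchor: Jan 1, 1941. With p = 1941 - 1 = 1940: (p + p//4 - p//100 + p//400) mod 7 = (1940 + 485 - 19 + 4) mod 7 = 2410 mod 7 = 2 -> Wednesday (Mon=0 ... Sun=6)
Day of year: 157; offset = 156
Weekday index = (2 + 156) mod 7 = 4 -> Friday
Weekend days: Saturday, Sunday

No


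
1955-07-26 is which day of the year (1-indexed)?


Date: July 26, 1955
Days in months 1 through 6: 181
Plus 26 days in July

Day of year: 207


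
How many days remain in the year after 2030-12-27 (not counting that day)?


Day of year: 361 of 365
Remaining = 365 - 361

4 days


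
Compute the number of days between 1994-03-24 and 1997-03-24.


From 1994-03-24 to 1997-03-24
1994-03-24: days before March = 31 + 28 = 59 (1994 is not a leap year); day of year = 59 + 24 = 83
1997-03-24: days before March = 31 + 28 = 59 (1997 is not a leap year); day of year = 59 + 24 = 83
Rest of 1994: 365 - 83 = 282
Full years 1995 (365), 1996 (366): 731
Total = 282 + 731 + 83 = 1096

1096 days


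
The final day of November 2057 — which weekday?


November 2057 has 30 days
Anchor: Jan 1, 2057. With p = 2057 - 1 = 2056: (p + p//4 - p//100 + p//400) mod 7 = (2056 + 514 - 20 + 5) mod 7 = 2555 mod 7 = 0 -> Monday (Mon=0 ... Sun=6)
Days before November (Jan-Oct): 304; November 1 index = (0 + 304) mod 7 = 3 -> Thursday
Last day offset: 30 - 1 = 29 days
Weekday index = (3 + 29) mod 7 = 4

Friday, November 30


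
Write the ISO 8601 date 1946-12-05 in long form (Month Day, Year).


ISO 1946-12-05 parses as year=1946, month=12, day=05
Month 12 -> December

December 5, 1946


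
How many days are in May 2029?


May 2029

31 days


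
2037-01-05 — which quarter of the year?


Month: January (month 1)
Q1: Jan-Mar, Q2: Apr-Jun, Q3: Jul-Sep, Q4: Oct-Dec

Q1


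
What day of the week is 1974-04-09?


Date: April 9, 1974
Anchor: Jan 1, 1974. With p = 1974 - 1 = 1973: (p + p//4 - p//100 + p//400) mod 7 = (1973 + 493 - 19 + 4) mod 7 = 2451 mod 7 = 1 -> Tuesday (Mon=0 ... Sun=6)
Days before April (Jan-Mar): 90; offset = 90 + 9 - 1 = 98
Weekday index = (1 + 98) mod 7 = 1

Day of the week: Tuesday


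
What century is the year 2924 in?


Century = (year - 1) // 100 + 1
= (2924 - 1) // 100 + 1
= 2923 // 100 + 1
= 29 + 1

30th century


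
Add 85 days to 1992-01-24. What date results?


Start: 1992-01-24, add 85 days
January 1992 has 31 days: 31 - 24 = 7 days to January 31 -> 78 left
February 1992 has 29 days -> 49 left
March 1992 has 31 days -> 18 left
April 1992: 18 <= 30 -> lands on April 18

Result: 1992-04-18


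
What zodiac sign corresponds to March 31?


Date: March 31
Conventional tropical zodiac dates: Aries from March 21 onward; Taurus starts April 20
March 31 falls within the Aries range

Aries


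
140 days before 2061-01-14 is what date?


Start: 2061-01-14, subtract 140 days
Back 14 days from January 14 reaches December 31, 2060 -> 126 left
December 2060 has 31 days -> back to November 30, 2060 -> 95 left
November 2060 has 30 days -> back to October 31, 2060 -> 65 left
October 2060 has 31 days -> back to September 30, 2060 -> 34 left
September 2060 has 30 days -> back to August 31, 2060 -> 4 left
August 2060: 31 - 4 = 27 -> lands on August 27

Result: 2060-08-27


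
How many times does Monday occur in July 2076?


July 2076 has 31 days
Anchor: Jan 1, 2076. With p = 2076 - 1 = 2075: (p + p//4 - p//100 + p//400) mod 7 = (2075 + 518 - 20 + 5) mod 7 = 2578 mod 7 = 2 -> Wednesday (Mon=0 ... Sun=6)
Days before July (Jan-Jun): 182; July 1 index = (2 + 182) mod 7 = 2 -> Wednesday
First Monday is July 6
Mondays: 6, 13, 20, 27

4 Mondays


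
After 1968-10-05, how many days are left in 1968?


Day of year: 279 of 366
Remaining = 366 - 279

87 days


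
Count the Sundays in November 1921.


November 1921 has 30 days
Anchor: Jan 1, 1921. With p = 1921 - 1 = 1920: (p + p//4 - p//100 + p//400) mod 7 = (1920 + 480 - 19 + 4) mod 7 = 2385 mod 7 = 5 -> Saturday (Mon=0 ... Sun=6)
Days before November (Jan-Oct): 304; November 1 index = (5 + 304) mod 7 = 1 -> Tuesday
First Sunday is November 6
Sundays: 6, 13, 20, 27

4 Sundays


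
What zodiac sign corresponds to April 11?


Date: April 11
Conventional tropical zodiac dates: Aries from March 21 onward; Taurus starts April 20
April 11 falls within the Aries range

Aries


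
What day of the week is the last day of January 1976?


January 1976 has 31 days
Anchor: Jan 1, 1976. With p = 1976 - 1 = 1975: (p + p//4 - p//100 + p//400) mod 7 = (1975 + 493 - 19 + 4) mod 7 = 2453 mod 7 = 3 -> Thursday (Mon=0 ... Sun=6)
January 1 is the anchor itself -> Thursday
Last day offset: 31 - 1 = 30 days
Weekday index = (3 + 30) mod 7 = 5

Saturday, January 31


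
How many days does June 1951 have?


June 1951

30 days


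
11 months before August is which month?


August is month 8
8 - 11 = -3; wrap: -3 + 12 = 9

September


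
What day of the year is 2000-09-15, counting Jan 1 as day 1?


Date: September 15, 2000
Days in months 1 through 8: 244
Plus 15 days in September

Day of year: 259


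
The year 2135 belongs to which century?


Century = (year - 1) // 100 + 1
= (2135 - 1) // 100 + 1
= 2134 // 100 + 1
= 21 + 1

22nd century


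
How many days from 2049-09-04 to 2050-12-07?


From 2049-09-04 to 2050-12-07
2049-09-04: days before September = 31 + 28 + 31 + 30 + 31 + 30 + 31 + 31 = 243 (2049 is not a leap year); day of year = 243 + 4 = 247
2050-12-07: days before December = 31 + 28 + 31 + 30 + 31 + 30 + 31 + 31 + 30 + 31 + 30 = 334 (2050 is not a leap year); day of year = 334 + 7 = 341
Rest of 2049: 365 - 247 = 118
Total = 118 + 341 = 459

459 days


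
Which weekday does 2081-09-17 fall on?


Date: September 17, 2081
Anchor: Jan 1, 2081. With p = 2081 - 1 = 2080: (p + p//4 - p//100 + p//400) mod 7 = (2080 + 520 - 20 + 5) mod 7 = 2585 mod 7 = 2 -> Wednesday (Mon=0 ... Sun=6)
Days before September (Jan-Aug): 243; offset = 243 + 17 - 1 = 259
Weekday index = (2 + 259) mod 7 = 2

Day of the week: Wednesday


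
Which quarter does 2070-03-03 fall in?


Month: March (month 3)
Q1: Jan-Mar, Q2: Apr-Jun, Q3: Jul-Sep, Q4: Oct-Dec

Q1


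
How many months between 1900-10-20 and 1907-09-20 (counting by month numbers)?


From October 1900 to September 1907
7 years * 12 = 84 months, minus 1 month = 83

83 months


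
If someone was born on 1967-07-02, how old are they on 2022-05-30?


Birth: 1967-07-02
Reference: 2022-05-30
Year difference: 2022 - 1967 = 55
Birthday not yet reached in 2022, subtract 1

54 years old


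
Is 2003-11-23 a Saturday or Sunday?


Anchor: Jan 1, 2003. With p = 2003 - 1 = 2002: (p + p//4 - p//100 + p//400) mod 7 = (2002 + 500 - 20 + 5) mod 7 = 2487 mod 7 = 2 -> Wednesday (Mon=0 ... Sun=6)
Day of year: 327; offset = 326
Weekday index = (2 + 326) mod 7 = 6 -> Sunday
Weekend days: Saturday, Sunday

Yes


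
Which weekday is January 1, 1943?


Target: January 1, 1943
Anchor: Jan 1, 1943. With p = 1943 - 1 = 1942: (p + p//4 - p//100 + p//400) mod 7 = (1942 + 485 - 19 + 4) mod 7 = 2412 mod 7 = 4 -> Friday (Mon=0 ... Sun=6)
Offset from anchor: 0 days
Weekday index = (4 + 0) mod 7 = 4

Friday


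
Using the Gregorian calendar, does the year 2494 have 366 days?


Gregorian leap year rule: divisible by 4, but not by 100, unless also by 400.
2494 is not divisible by 4 -> not a leap year

No


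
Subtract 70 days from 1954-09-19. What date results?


Start: 1954-09-19, subtract 70 days
Back 19 days from September 19 reaches August 31, 1954 -> 51 left
August 1954 has 31 days -> back to July 31, 1954 -> 20 left
July 1954: 31 - 20 = 11 -> lands on July 11

Result: 1954-07-11


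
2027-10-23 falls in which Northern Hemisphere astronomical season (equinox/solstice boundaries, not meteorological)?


Date: October 23
Astronomical Autumn (approx.; exact equinox/solstice day varies by year): September 22 to December 20
October 23 falls within the Autumn window

Autumn


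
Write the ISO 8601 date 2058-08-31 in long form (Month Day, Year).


ISO 2058-08-31 parses as year=2058, month=08, day=31
Month 8 -> August

August 31, 2058


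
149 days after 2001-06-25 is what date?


Start: 2001-06-25, add 149 days
June 2001 has 30 days: 30 - 25 = 5 days to June 30 -> 144 left
July 2001 has 31 days -> 113 left
August 2001 has 31 days -> 82 left
September 2001 has 30 days -> 52 left
October 2001 has 31 days -> 21 left
November 2001: 21 <= 30 -> lands on November 21

Result: 2001-11-21


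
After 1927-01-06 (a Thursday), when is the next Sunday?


Current: Thursday
Target: Sunday
Days ahead: 3

Next Sunday: 1927-01-09


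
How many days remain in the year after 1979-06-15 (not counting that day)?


Day of year: 166 of 365
Remaining = 365 - 166

199 days


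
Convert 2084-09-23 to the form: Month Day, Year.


ISO 2084-09-23 parses as year=2084, month=09, day=23
Month 9 -> September

September 23, 2084


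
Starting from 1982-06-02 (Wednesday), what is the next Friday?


Current: Wednesday
Target: Friday
Days ahead: 2

Next Friday: 1982-06-04


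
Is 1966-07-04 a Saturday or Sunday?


Anchor: Jan 1, 1966. With p = 1966 - 1 = 1965: (p + p//4 - p//100 + p//400) mod 7 = (1965 + 491 - 19 + 4) mod 7 = 2441 mod 7 = 5 -> Saturday (Mon=0 ... Sun=6)
Day of year: 185; offset = 184
Weekday index = (5 + 184) mod 7 = 0 -> Monday
Weekend days: Saturday, Sunday

No


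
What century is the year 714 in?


Century = (year - 1) // 100 + 1
= (714 - 1) // 100 + 1
= 713 // 100 + 1
= 7 + 1

8th century


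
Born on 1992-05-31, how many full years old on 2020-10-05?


Birth: 1992-05-31
Reference: 2020-10-05
Year difference: 2020 - 1992 = 28

28 years old


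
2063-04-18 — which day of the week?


Date: April 18, 2063
Anchor: Jan 1, 2063. With p = 2063 - 1 = 2062: (p + p//4 - p//100 + p//400) mod 7 = (2062 + 515 - 20 + 5) mod 7 = 2562 mod 7 = 0 -> Monday (Mon=0 ... Sun=6)
Days before April (Jan-Mar): 90; offset = 90 + 18 - 1 = 107
Weekday index = (0 + 107) mod 7 = 2

Day of the week: Wednesday


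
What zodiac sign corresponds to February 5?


Date: February 5
Conventional tropical zodiac dates: Aquarius from January 20 onward; Pisces starts February 19
February 5 falls within the Aquarius range

Aquarius


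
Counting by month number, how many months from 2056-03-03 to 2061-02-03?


From March 2056 to February 2061
5 years * 12 = 60 months, minus 1 month = 59

59 months


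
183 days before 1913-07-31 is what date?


Start: 1913-07-31, subtract 183 days
Back 31 days from July 31 reaches June 30, 1913 -> 152 left
June 1913 has 30 days -> back to May 31, 1913 -> 122 left
May 1913 has 31 days -> back to April 30, 1913 -> 91 left
April 1913 has 30 days -> back to March 31, 1913 -> 61 left
March 1913 has 31 days -> back to February 28, 1913 -> 30 left
February 1913 has 28 days -> back to January 31, 1913 -> 2 left
January 1913: 31 - 2 = 29 -> lands on January 29

Result: 1913-01-29


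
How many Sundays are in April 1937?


April 1937 has 30 days
Anchor: Jan 1, 1937. With p = 1937 - 1 = 1936: (p + p//4 - p//100 + p//400) mod 7 = (1936 + 484 - 19 + 4) mod 7 = 2405 mod 7 = 4 -> Friday (Mon=0 ... Sun=6)
Days before April (Jan-Mar): 90; April 1 index = (4 + 90) mod 7 = 3 -> Thursday
First Sunday is April 4
Sundays: 4, 11, 18, 25

4 Sundays


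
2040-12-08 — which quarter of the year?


Month: December (month 12)
Q1: Jan-Mar, Q2: Apr-Jun, Q3: Jul-Sep, Q4: Oct-Dec

Q4


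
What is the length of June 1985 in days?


June 1985

30 days


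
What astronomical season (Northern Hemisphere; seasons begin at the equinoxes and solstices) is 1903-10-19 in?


Date: October 19
Astronomical Autumn (approx.; exact equinox/solstice day varies by year): September 22 to December 20
October 19 falls within the Autumn window

Autumn


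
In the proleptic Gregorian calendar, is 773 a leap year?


Gregorian leap year rule: divisible by 4, but not by 100, unless also by 400.
773 is not divisible by 4 -> not a leap year

No


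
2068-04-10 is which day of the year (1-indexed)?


Date: April 10, 2068
Days in months 1 through 3: 91
Plus 10 days in April

Day of year: 101


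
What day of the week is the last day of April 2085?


April 2085 has 30 days
Anchor: Jan 1, 2085. With p = 2085 - 1 = 2084: (p + p//4 - p//100 + p//400) mod 7 = (2084 + 521 - 20 + 5) mod 7 = 2590 mod 7 = 0 -> Monday (Mon=0 ... Sun=6)
Days before April (Jan-Mar): 90; April 1 index = (0 + 90) mod 7 = 6 -> Sunday
Last day offset: 30 - 1 = 29 days
Weekday index = (6 + 29) mod 7 = 0

Monday, April 30


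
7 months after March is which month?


March is month 3
3 + 7 = 10

October


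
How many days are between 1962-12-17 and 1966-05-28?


From 1962-12-17 to 1966-05-28
1962-12-17: days before December = 31 + 28 + 31 + 30 + 31 + 30 + 31 + 31 + 30 + 31 + 30 = 334 (1962 is not a leap year); day of year = 334 + 17 = 351
1966-05-28: days before May = 31 + 28 + 31 + 30 = 120 (1966 is not a leap year); day of year = 120 + 28 = 148
Rest of 1962: 365 - 351 = 14
Full years 1963 (365), 1964 (366), 1965 (365): 1096
Total = 14 + 1096 + 148 = 1258

1258 days


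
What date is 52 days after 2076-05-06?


Start: 2076-05-06, add 52 days
May 2076 has 31 days: 31 - 6 = 25 days to May 31 -> 27 left
June 2076: 27 <= 30 -> lands on June 27

Result: 2076-06-27


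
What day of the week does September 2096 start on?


Target: September 1, 2096
Anchor: Jan 1, 2096. With p = 2096 - 1 = 2095: (p + p//4 - p//100 + p//400) mod 7 = (2095 + 523 - 20 + 5) mod 7 = 2603 mod 7 = 6 -> Sunday (Mon=0 ... Sun=6)
Days before September (Jan-Aug): 244 days
Weekday index = (6 + 244) mod 7 = 5

Saturday


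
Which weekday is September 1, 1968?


Target: September 1, 1968
Anchor: Jan 1, 1968. With p = 1968 - 1 = 1967: (p + p//4 - p//100 + p//400) mod 7 = (1967 + 491 - 19 + 4) mod 7 = 2443 mod 7 = 0 -> Monday (Mon=0 ... Sun=6)
Days before September (Jan-Aug): 244 days
Weekday index = (0 + 244) mod 7 = 6

Sunday


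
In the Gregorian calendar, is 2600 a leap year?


Gregorian leap year rule: divisible by 4, but not by 100, unless also by 400.
2600 is divisible by 100 but not 400 -> not a leap year

No


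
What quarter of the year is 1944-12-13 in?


Month: December (month 12)
Q1: Jan-Mar, Q2: Apr-Jun, Q3: Jul-Sep, Q4: Oct-Dec

Q4


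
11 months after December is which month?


December is month 12
12 + 11 = 23; wrap: 23 - 12 = 11

November


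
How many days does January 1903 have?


January 1903

31 days


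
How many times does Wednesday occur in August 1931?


August 1931 has 31 days
Anchor: Jan 1, 1931. With p = 1931 - 1 = 1930: (p + p//4 - p//100 + p//400) mod 7 = (1930 + 482 - 19 + 4) mod 7 = 2397 mod 7 = 3 -> Thursday (Mon=0 ... Sun=6)
Days before August (Jan-Jul): 212; August 1 index = (3 + 212) mod 7 = 5 -> Saturday
First Wednesday is August 5
Wednesdays: 5, 12, 19, 26

4 Wednesdays


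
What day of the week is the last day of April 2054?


April 2054 has 30 days
Anchor: Jan 1, 2054. With p = 2054 - 1 = 2053: (p + p//4 - p//100 + p//400) mod 7 = (2053 + 513 - 20 + 5) mod 7 = 2551 mod 7 = 3 -> Thursday (Mon=0 ... Sun=6)
Days before April (Jan-Mar): 90; April 1 index = (3 + 90) mod 7 = 2 -> Wednesday
Last day offset: 30 - 1 = 29 days
Weekday index = (2 + 29) mod 7 = 3

Thursday, April 30


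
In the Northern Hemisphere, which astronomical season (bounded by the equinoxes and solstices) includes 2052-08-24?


Date: August 24
Astronomical Summer (approx.; exact equinox/solstice day varies by year): June 21 to September 21
August 24 falls within the Summer window

Summer


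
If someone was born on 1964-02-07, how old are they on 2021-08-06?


Birth: 1964-02-07
Reference: 2021-08-06
Year difference: 2021 - 1964 = 57

57 years old


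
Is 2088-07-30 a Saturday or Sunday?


Anchor: Jan 1, 2088. With p = 2088 - 1 = 2087: (p + p//4 - p//100 + p//400) mod 7 = (2087 + 521 - 20 + 5) mod 7 = 2593 mod 7 = 3 -> Thursday (Mon=0 ... Sun=6)
Day of year: 212; offset = 211
Weekday index = (3 + 211) mod 7 = 4 -> Friday
Weekend days: Saturday, Sunday

No


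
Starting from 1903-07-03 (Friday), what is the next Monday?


Current: Friday
Target: Monday
Days ahead: 3

Next Monday: 1903-07-06


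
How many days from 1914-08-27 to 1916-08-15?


From 1914-08-27 to 1916-08-15
1914-08-27: days before August = 31 + 28 + 31 + 30 + 31 + 30 + 31 = 212 (1914 is not a leap year); day of year = 212 + 27 = 239
1916-08-15: days before August = 31 + 29 + 31 + 30 + 31 + 30 + 31 = 213 (1916 is a leap year); day of year = 213 + 15 = 228
Rest of 1914: 365 - 239 = 126
Full years 1915 (365): 365
Total = 126 + 365 + 228 = 719

719 days


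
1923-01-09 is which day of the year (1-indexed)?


Date: January 9, 1923
No months before January
Plus 9 days in January

Day of year: 9


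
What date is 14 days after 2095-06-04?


Start: 2095-06-04, add 14 days
June 2095 has 30 days; 4 + 14 = 18 stays within June

Result: 2095-06-18


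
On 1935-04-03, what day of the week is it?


Date: April 3, 1935
Anchor: Jan 1, 1935. With p = 1935 - 1 = 1934: (p + p//4 - p//100 + p//400) mod 7 = (1934 + 483 - 19 + 4) mod 7 = 2402 mod 7 = 1 -> Tuesday (Mon=0 ... Sun=6)
Days before April (Jan-Mar): 90; offset = 90 + 3 - 1 = 92
Weekday index = (1 + 92) mod 7 = 2

Day of the week: Wednesday


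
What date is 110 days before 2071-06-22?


Start: 2071-06-22, subtract 110 days
Back 22 days from June 22 reaches May 31, 2071 -> 88 left
May 2071 has 31 days -> back to April 30, 2071 -> 57 left
April 2071 has 30 days -> back to March 31, 2071 -> 27 left
March 2071: 31 - 27 = 4 -> lands on March 4

Result: 2071-03-04


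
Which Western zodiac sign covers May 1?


Date: May 1
Conventional tropical zodiac dates: Taurus from April 20 onward; Gemini starts May 21
May 1 falls within the Taurus range

Taurus


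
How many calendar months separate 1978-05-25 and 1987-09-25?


From May 1978 to September 1987
9 years * 12 = 108 months, plus 4 months = 112

112 months


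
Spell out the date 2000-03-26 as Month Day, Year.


ISO 2000-03-26 parses as year=2000, month=03, day=26
Month 3 -> March

March 26, 2000


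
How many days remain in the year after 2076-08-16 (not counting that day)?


Day of year: 229 of 366
Remaining = 366 - 229

137 days


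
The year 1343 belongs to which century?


Century = (year - 1) // 100 + 1
= (1343 - 1) // 100 + 1
= 1342 // 100 + 1
= 13 + 1

14th century


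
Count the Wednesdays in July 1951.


July 1951 has 31 days
Anchor: Jan 1, 1951. With p = 1951 - 1 = 1950: (p + p//4 - p//100 + p//400) mod 7 = (1950 + 487 - 19 + 4) mod 7 = 2422 mod 7 = 0 -> Monday (Mon=0 ... Sun=6)
Days before July (Jan-Jun): 181; July 1 index = (0 + 181) mod 7 = 6 -> Sunday
First Wednesday is July 4
Wednesdays: 4, 11, 18, 25

4 Wednesdays


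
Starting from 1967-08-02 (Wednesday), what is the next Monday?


Current: Wednesday
Target: Monday
Days ahead: 5

Next Monday: 1967-08-07


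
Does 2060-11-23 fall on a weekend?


Anchor: Jan 1, 2060. With p = 2060 - 1 = 2059: (p + p//4 - p//100 + p//400) mod 7 = (2059 + 514 - 20 + 5) mod 7 = 2558 mod 7 = 3 -> Thursday (Mon=0 ... Sun=6)
Day of year: 328; offset = 327
Weekday index = (3 + 327) mod 7 = 1 -> Tuesday
Weekend days: Saturday, Sunday

No


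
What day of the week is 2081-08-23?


Date: August 23, 2081
Anchor: Jan 1, 2081. With p = 2081 - 1 = 2080: (p + p//4 - p//100 + p//400) mod 7 = (2080 + 520 - 20 + 5) mod 7 = 2585 mod 7 = 2 -> Wednesday (Mon=0 ... Sun=6)
Days before August (Jan-Jul): 212; offset = 212 + 23 - 1 = 234
Weekday index = (2 + 234) mod 7 = 5

Day of the week: Saturday


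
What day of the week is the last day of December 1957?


December 1957 has 31 days
Anchor: Jan 1, 1957. With p = 1957 - 1 = 1956: (p + p//4 - p//100 + p//400) mod 7 = (1956 + 489 - 19 + 4) mod 7 = 2430 mod 7 = 1 -> Tuesday (Mon=0 ... Sun=6)
Days before December (Jan-Nov): 334; December 1 index = (1 + 334) mod 7 = 6 -> Sunday
Last day offset: 31 - 1 = 30 days
Weekday index = (6 + 30) mod 7 = 1

Tuesday, December 31


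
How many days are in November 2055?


November 2055

30 days


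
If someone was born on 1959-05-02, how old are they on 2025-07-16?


Birth: 1959-05-02
Reference: 2025-07-16
Year difference: 2025 - 1959 = 66

66 years old


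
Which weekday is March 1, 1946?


Target: March 1, 1946
Anchor: Jan 1, 1946. With p = 1946 - 1 = 1945: (p + p//4 - p//100 + p//400) mod 7 = (1945 + 486 - 19 + 4) mod 7 = 2416 mod 7 = 1 -> Tuesday (Mon=0 ... Sun=6)
Days before March (Jan-Feb): 59 days
Weekday index = (1 + 59) mod 7 = 4

Friday


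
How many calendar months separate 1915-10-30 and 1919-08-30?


From October 1915 to August 1919
4 years * 12 = 48 months, minus 2 months = 46

46 months


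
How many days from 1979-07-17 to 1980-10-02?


From 1979-07-17 to 1980-10-02
1979-07-17: days before July = 31 + 28 + 31 + 30 + 31 + 30 = 181 (1979 is not a leap year); day of year = 181 + 17 = 198
1980-10-02: days before October = 31 + 29 + 31 + 30 + 31 + 30 + 31 + 31 + 30 = 274 (1980 is a leap year); day of year = 274 + 2 = 276
Rest of 1979: 365 - 198 = 167
Total = 167 + 276 = 443

443 days


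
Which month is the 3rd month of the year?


Month 3 of 12

March


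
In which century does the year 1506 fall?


Century = (year - 1) // 100 + 1
= (1506 - 1) // 100 + 1
= 1505 // 100 + 1
= 15 + 1

16th century


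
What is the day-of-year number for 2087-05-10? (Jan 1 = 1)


Date: May 10, 2087
Days in months 1 through 4: 120
Plus 10 days in May

Day of year: 130


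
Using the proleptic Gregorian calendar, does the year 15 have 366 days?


Gregorian leap year rule: divisible by 4, but not by 100, unless also by 400.
15 is not divisible by 4 -> not a leap year

No


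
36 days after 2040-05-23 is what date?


Start: 2040-05-23, add 36 days
May 2040 has 31 days: 31 - 23 = 8 days to May 31 -> 28 left
June 2040: 28 <= 30 -> lands on June 28

Result: 2040-06-28


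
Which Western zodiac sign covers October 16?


Date: October 16
Conventional tropical zodiac dates: Libra from September 23 onward; Scorpio starts October 23
October 16 falls within the Libra range

Libra


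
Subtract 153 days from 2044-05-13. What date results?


Start: 2044-05-13, subtract 153 days
Back 13 days from May 13 reaches April 30, 2044 -> 140 left
April 2044 has 30 days -> back to March 31, 2044 -> 110 left
March 2044 has 31 days -> back to February 29, 2044 -> 79 left
February 2044 has 29 days -> back to January 31, 2044 -> 50 left
January 2044 has 31 days -> back to December 31, 2043 -> 19 left
December 2043: 31 - 19 = 12 -> lands on December 12

Result: 2043-12-12


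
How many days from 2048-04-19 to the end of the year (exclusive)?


Day of year: 110 of 366
Remaining = 366 - 110

256 days


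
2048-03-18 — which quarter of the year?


Month: March (month 3)
Q1: Jan-Mar, Q2: Apr-Jun, Q3: Jul-Sep, Q4: Oct-Dec

Q1


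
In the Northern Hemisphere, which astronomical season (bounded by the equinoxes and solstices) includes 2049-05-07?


Date: May 7
Astronomical Spring (approx.; exact equinox/solstice day varies by year): March 20 to June 20
May 7 falls within the Spring window

Spring


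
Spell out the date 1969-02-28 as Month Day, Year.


ISO 1969-02-28 parses as year=1969, month=02, day=28
Month 2 -> February

February 28, 1969


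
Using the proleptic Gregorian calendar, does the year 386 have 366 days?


Gregorian leap year rule: divisible by 4, but not by 100, unless also by 400.
386 is not divisible by 4 -> not a leap year

No


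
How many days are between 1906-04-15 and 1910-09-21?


From 1906-04-15 to 1910-09-21
1906-04-15: days before April = 31 + 28 + 31 = 90 (1906 is not a leap year); day of year = 90 + 15 = 105
1910-09-21: days before September = 31 + 28 + 31 + 30 + 31 + 30 + 31 + 31 = 243 (1910 is not a leap year); day of year = 243 + 21 = 264
Rest of 1906: 365 - 105 = 260
Full years 1907 (365), 1908 (366), 1909 (365): 1096
Total = 260 + 1096 + 264 = 1620

1620 days


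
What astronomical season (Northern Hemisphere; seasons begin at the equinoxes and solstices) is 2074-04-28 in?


Date: April 28
Astronomical Spring (approx.; exact equinox/solstice day varies by year): March 20 to June 20
April 28 falls within the Spring window

Spring


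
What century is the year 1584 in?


Century = (year - 1) // 100 + 1
= (1584 - 1) // 100 + 1
= 1583 // 100 + 1
= 15 + 1

16th century


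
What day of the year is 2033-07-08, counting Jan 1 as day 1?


Date: July 8, 2033
Days in months 1 through 6: 181
Plus 8 days in July

Day of year: 189


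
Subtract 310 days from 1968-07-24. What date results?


Start: 1968-07-24, subtract 310 days
Back 24 days from July 24 reaches June 30, 1968 -> 286 left
June 1968 has 30 days -> back to May 31, 1968 -> 256 left
May 1968 has 31 days -> back to April 30, 1968 -> 225 left
April 1968 has 30 days -> back to March 31, 1968 -> 195 left
March 1968 has 31 days -> back to February 29, 1968 -> 164 left
February 1968 has 29 days -> back to January 31, 1968 -> 135 left
January 1968 has 31 days -> back to December 31, 1967 -> 104 left
December 1967 has 31 days -> back to November 30, 1967 -> 73 left
November 1967 has 30 days -> back to October 31, 1967 -> 43 left
October 1967 has 31 days -> back to September 30, 1967 -> 12 left
September 1967: 30 - 12 = 18 -> lands on September 18

Result: 1967-09-18


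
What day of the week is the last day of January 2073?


January 2073 has 31 days
Anchor: Jan 1, 2073. With p = 2073 - 1 = 2072: (p + p//4 - p//100 + p//400) mod 7 = (2072 + 518 - 20 + 5) mod 7 = 2575 mod 7 = 6 -> Sunday (Mon=0 ... Sun=6)
January 1 is the anchor itself -> Sunday
Last day offset: 31 - 1 = 30 days
Weekday index = (6 + 30) mod 7 = 1

Tuesday, January 31


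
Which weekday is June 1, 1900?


Target: June 1, 1900
Anchor: Jan 1, 1900. With p = 1900 - 1 = 1899: (p + p//4 - p//100 + p//400) mod 7 = (1899 + 474 - 18 + 4) mod 7 = 2359 mod 7 = 0 -> Monday (Mon=0 ... Sun=6)
Days before June (Jan-May): 151 days
Weekday index = (0 + 151) mod 7 = 4

Friday


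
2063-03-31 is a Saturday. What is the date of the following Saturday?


Current: Saturday
Target: Saturday
Days ahead: 7

Next Saturday: 2063-04-07


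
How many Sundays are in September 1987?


September 1987 has 30 days
Anchor: Jan 1, 1987. With p = 1987 - 1 = 1986: (p + p//4 - p//100 + p//400) mod 7 = (1986 + 496 - 19 + 4) mod 7 = 2467 mod 7 = 3 -> Thursday (Mon=0 ... Sun=6)
Days before September (Jan-Aug): 243; September 1 index = (3 + 243) mod 7 = 1 -> Tuesday
First Sunday is September 6
Sundays: 6, 13, 20, 27

4 Sundays


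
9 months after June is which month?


June is month 6
6 + 9 = 15; wrap: 15 - 12 = 3

March


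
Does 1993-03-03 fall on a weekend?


Anchor: Jan 1, 1993. With p = 1993 - 1 = 1992: (p + p//4 - p//100 + p//400) mod 7 = (1992 + 498 - 19 + 4) mod 7 = 2475 mod 7 = 4 -> Friday (Mon=0 ... Sun=6)
Day of year: 62; offset = 61
Weekday index = (4 + 61) mod 7 = 2 -> Wednesday
Weekend days: Saturday, Sunday

No


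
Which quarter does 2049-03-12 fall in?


Month: March (month 3)
Q1: Jan-Mar, Q2: Apr-Jun, Q3: Jul-Sep, Q4: Oct-Dec

Q1


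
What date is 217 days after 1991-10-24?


Start: 1991-10-24, add 217 days
October 1991 has 31 days: 31 - 24 = 7 days to October 31 -> 210 left
November 1991 has 30 days -> 180 left
December 1991 has 31 days -> 149 left
January 1992 has 31 days -> 118 left
February 1992 has 29 days -> 89 left
March 1992 has 31 days -> 58 left
April 1992 has 30 days -> 28 left
May 1992: 28 <= 31 -> lands on May 28

Result: 1992-05-28


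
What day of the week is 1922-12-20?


Date: December 20, 1922
Anchor: Jan 1, 1922. With p = 1922 - 1 = 1921: (p + p//4 - p//100 + p//400) mod 7 = (1921 + 480 - 19 + 4) mod 7 = 2386 mod 7 = 6 -> Sunday (Mon=0 ... Sun=6)
Days before December (Jan-Nov): 334; offset = 334 + 20 - 1 = 353
Weekday index = (6 + 353) mod 7 = 2

Day of the week: Wednesday


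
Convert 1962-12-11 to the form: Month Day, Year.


ISO 1962-12-11 parses as year=1962, month=12, day=11
Month 12 -> December

December 11, 1962


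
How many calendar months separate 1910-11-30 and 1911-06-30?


From November 1910 to June 1911
1 year * 12 = 12 months, minus 5 months = 7

7 months


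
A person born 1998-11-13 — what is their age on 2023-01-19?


Birth: 1998-11-13
Reference: 2023-01-19
Year difference: 2023 - 1998 = 25
Birthday not yet reached in 2023, subtract 1

24 years old


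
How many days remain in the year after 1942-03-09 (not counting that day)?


Day of year: 68 of 365
Remaining = 365 - 68

297 days


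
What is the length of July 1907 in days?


July 1907

31 days


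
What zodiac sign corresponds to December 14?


Date: December 14
Conventional tropical zodiac dates: Sagittarius from November 22 onward; Capricorn starts December 22
December 14 falls within the Sagittarius range

Sagittarius


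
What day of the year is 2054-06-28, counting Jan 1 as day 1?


Date: June 28, 2054
Days in months 1 through 5: 151
Plus 28 days in June

Day of year: 179


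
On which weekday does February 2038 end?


February 2038 has 28 days
Anchor: Jan 1, 2038. With p = 2038 - 1 = 2037: (p + p//4 - p//100 + p//400) mod 7 = (2037 + 509 - 20 + 5) mod 7 = 2531 mod 7 = 4 -> Friday (Mon=0 ... Sun=6)
Days before February (Jan): 31; February 1 index = (4 + 31) mod 7 = 0 -> Monday
Last day offset: 28 - 1 = 27 days
Weekday index = (0 + 27) mod 7 = 6

Sunday, February 28


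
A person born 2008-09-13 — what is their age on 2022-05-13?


Birth: 2008-09-13
Reference: 2022-05-13
Year difference: 2022 - 2008 = 14
Birthday not yet reached in 2022, subtract 1

13 years old


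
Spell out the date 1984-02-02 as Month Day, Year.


ISO 1984-02-02 parses as year=1984, month=02, day=02
Month 2 -> February

February 2, 1984


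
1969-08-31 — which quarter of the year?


Month: August (month 8)
Q1: Jan-Mar, Q2: Apr-Jun, Q3: Jul-Sep, Q4: Oct-Dec

Q3


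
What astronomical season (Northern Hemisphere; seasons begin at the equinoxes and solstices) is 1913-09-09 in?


Date: September 9
Astronomical Summer (approx.; exact equinox/solstice day varies by year): June 21 to September 21
September 9 falls within the Summer window

Summer


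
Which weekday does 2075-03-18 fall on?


Date: March 18, 2075
Anchor: Jan 1, 2075. With p = 2075 - 1 = 2074: (p + p//4 - p//100 + p//400) mod 7 = (2074 + 518 - 20 + 5) mod 7 = 2577 mod 7 = 1 -> Tuesday (Mon=0 ... Sun=6)
Days before March (Jan-Feb): 59; offset = 59 + 18 - 1 = 76
Weekday index = (1 + 76) mod 7 = 0

Day of the week: Monday


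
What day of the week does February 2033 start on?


Target: February 1, 2033
Anchor: Jan 1, 2033. With p = 2033 - 1 = 2032: (p + p//4 - p//100 + p//400) mod 7 = (2032 + 508 - 20 + 5) mod 7 = 2525 mod 7 = 5 -> Saturday (Mon=0 ... Sun=6)
Days before February (Jan): 31 days
Weekday index = (5 + 31) mod 7 = 1

Tuesday


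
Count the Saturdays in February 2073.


February 2073 has 28 days
Anchor: Jan 1, 2073. With p = 2073 - 1 = 2072: (p + p//4 - p//100 + p//400) mod 7 = (2072 + 518 - 20 + 5) mod 7 = 2575 mod 7 = 6 -> Sunday (Mon=0 ... Sun=6)
Days before February (Jan): 31; February 1 index = (6 + 31) mod 7 = 2 -> Wednesday
First Saturday is February 4
Saturdays: 4, 11, 18, 25

4 Saturdays


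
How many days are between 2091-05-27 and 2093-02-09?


From 2091-05-27 to 2093-02-09
2091-05-27: days before May = 31 + 28 + 31 + 30 = 120 (2091 is not a leap year); day of year = 120 + 27 = 147
2093-02-09: days before February = 31; day of year = 31 + 9 = 40
Rest of 2091: 365 - 147 = 218
Full years 2092 (366): 366
Total = 218 + 366 + 40 = 624

624 days


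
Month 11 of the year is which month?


Month 11 of 12

November


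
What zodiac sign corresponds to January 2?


Date: January 2
Conventional tropical zodiac dates: Capricorn from December 22 onward; Aquarius starts January 20
January 2 falls within the Capricorn range

Capricorn


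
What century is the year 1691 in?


Century = (year - 1) // 100 + 1
= (1691 - 1) // 100 + 1
= 1690 // 100 + 1
= 16 + 1

17th century


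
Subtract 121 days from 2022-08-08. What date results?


Start: 2022-08-08, subtract 121 days
Back 8 days from August 8 reaches July 31, 2022 -> 113 left
July 2022 has 31 days -> back to June 30, 2022 -> 82 left
June 2022 has 30 days -> back to May 31, 2022 -> 52 left
May 2022 has 31 days -> back to April 30, 2022 -> 21 left
April 2022: 30 - 21 = 9 -> lands on April 9

Result: 2022-04-09


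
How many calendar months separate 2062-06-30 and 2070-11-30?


From June 2062 to November 2070
8 years * 12 = 96 months, plus 5 months = 101

101 months


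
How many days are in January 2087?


January 2087

31 days


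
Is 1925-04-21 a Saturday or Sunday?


Anchor: Jan 1, 1925. With p = 1925 - 1 = 1924: (p + p//4 - p//100 + p//400) mod 7 = (1924 + 481 - 19 + 4) mod 7 = 2390 mod 7 = 3 -> Thursday (Mon=0 ... Sun=6)
Day of year: 111; offset = 110
Weekday index = (3 + 110) mod 7 = 1 -> Tuesday
Weekend days: Saturday, Sunday

No


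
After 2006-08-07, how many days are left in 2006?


Day of year: 219 of 365
Remaining = 365 - 219

146 days


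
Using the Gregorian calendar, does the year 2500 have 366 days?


Gregorian leap year rule: divisible by 4, but not by 100, unless also by 400.
2500 is divisible by 100 but not 400 -> not a leap year

No


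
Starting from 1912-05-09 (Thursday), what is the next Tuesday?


Current: Thursday
Target: Tuesday
Days ahead: 5

Next Tuesday: 1912-05-14


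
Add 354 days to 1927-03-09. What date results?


Start: 1927-03-09, add 354 days
March 1927 has 31 days: 31 - 9 = 22 days to March 31 -> 332 left
April 1927 has 30 days -> 302 left
May 1927 has 31 days -> 271 left
June 1927 has 30 days -> 241 left
July 1927 has 31 days -> 210 left
August 1927 has 31 days -> 179 left
September 1927 has 30 days -> 149 left
October 1927 has 31 days -> 118 left
November 1927 has 30 days -> 88 left
December 1927 has 31 days -> 57 left
January 1928 has 31 days -> 26 left
February 1928: 26 <= 29 -> lands on February 26

Result: 1928-02-26


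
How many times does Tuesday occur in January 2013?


January 2013 has 31 days
Anchor: Jan 1, 2013. With p = 2013 - 1 = 2012: (p + p//4 - p//100 + p//400) mod 7 = (2012 + 503 - 20 + 5) mod 7 = 2500 mod 7 = 1 -> Tuesday (Mon=0 ... Sun=6)
January 1 is the anchor itself -> Tuesday
First Tuesday is January 1
Tuesdays: 1, 8, 15, 22, 29

5 Tuesdays


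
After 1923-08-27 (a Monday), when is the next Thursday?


Current: Monday
Target: Thursday
Days ahead: 3

Next Thursday: 1923-08-30


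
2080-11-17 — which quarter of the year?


Month: November (month 11)
Q1: Jan-Mar, Q2: Apr-Jun, Q3: Jul-Sep, Q4: Oct-Dec

Q4


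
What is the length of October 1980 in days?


October 1980

31 days


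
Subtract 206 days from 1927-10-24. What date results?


Start: 1927-10-24, subtract 206 days
Back 24 days from October 24 reaches September 30, 1927 -> 182 left
September 1927 has 30 days -> back to August 31, 1927 -> 152 left
August 1927 has 31 days -> back to July 31, 1927 -> 121 left
July 1927 has 31 days -> back to June 30, 1927 -> 90 left
June 1927 has 30 days -> back to May 31, 1927 -> 60 left
May 1927 has 31 days -> back to April 30, 1927 -> 29 left
April 1927: 30 - 29 = 1 -> lands on April 1

Result: 1927-04-01


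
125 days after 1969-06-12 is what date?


Start: 1969-06-12, add 125 days
June 1969 has 30 days: 30 - 12 = 18 days to June 30 -> 107 left
July 1969 has 31 days -> 76 left
August 1969 has 31 days -> 45 left
September 1969 has 30 days -> 15 left
October 1969: 15 <= 31 -> lands on October 15

Result: 1969-10-15


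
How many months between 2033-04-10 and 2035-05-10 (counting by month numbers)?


From April 2033 to May 2035
2 years * 12 = 24 months, plus 1 month = 25

25 months


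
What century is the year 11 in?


Century = (year - 1) // 100 + 1
= (11 - 1) // 100 + 1
= 10 // 100 + 1
= 0 + 1

1st century


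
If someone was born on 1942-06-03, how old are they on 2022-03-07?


Birth: 1942-06-03
Reference: 2022-03-07
Year difference: 2022 - 1942 = 80
Birthday not yet reached in 2022, subtract 1

79 years old


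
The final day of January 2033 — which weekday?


January 2033 has 31 days
Anchor: Jan 1, 2033. With p = 2033 - 1 = 2032: (p + p//4 - p//100 + p//400) mod 7 = (2032 + 508 - 20 + 5) mod 7 = 2525 mod 7 = 5 -> Saturday (Mon=0 ... Sun=6)
January 1 is the anchor itself -> Saturday
Last day offset: 31 - 1 = 30 days
Weekday index = (5 + 30) mod 7 = 0

Monday, January 31


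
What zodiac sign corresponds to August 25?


Date: August 25
Conventional tropical zodiac dates: Virgo from August 23 onward; Libra starts September 23
August 25 falls within the Virgo range

Virgo


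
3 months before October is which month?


October is month 10
10 - 3 = 7

July


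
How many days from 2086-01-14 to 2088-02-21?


From 2086-01-14 to 2088-02-21
2086-01-14: day of year = 14
2088-02-21: days before February = 31; day of year = 31 + 21 = 52
Rest of 2086: 365 - 14 = 351
Full years 2087 (365): 365
Total = 351 + 365 + 52 = 768

768 days


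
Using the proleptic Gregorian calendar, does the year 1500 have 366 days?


Gregorian leap year rule: divisible by 4, but not by 100, unless also by 400.
1500 is divisible by 100 but not 400 -> not a leap year

No


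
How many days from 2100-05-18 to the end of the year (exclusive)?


Day of year: 138 of 365
Remaining = 365 - 138

227 days


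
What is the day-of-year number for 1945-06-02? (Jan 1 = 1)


Date: June 2, 1945
Days in months 1 through 5: 151
Plus 2 days in June

Day of year: 153


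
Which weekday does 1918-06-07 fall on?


Date: June 7, 1918
Anchor: Jan 1, 1918. With p = 1918 - 1 = 1917: (p + p//4 - p//100 + p//400) mod 7 = (1917 + 479 - 19 + 4) mod 7 = 2381 mod 7 = 1 -> Tuesday (Mon=0 ... Sun=6)
Days before June (Jan-May): 151; offset = 151 + 7 - 1 = 157
Weekday index = (1 + 157) mod 7 = 4

Day of the week: Friday


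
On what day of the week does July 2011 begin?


Target: July 1, 2011
Anchor: Jan 1, 2011. With p = 2011 - 1 = 2010: (p + p//4 - p//100 + p//400) mod 7 = (2010 + 502 - 20 + 5) mod 7 = 2497 mod 7 = 5 -> Saturday (Mon=0 ... Sun=6)
Days before July (Jan-Jun): 181 days
Weekday index = (5 + 181) mod 7 = 4

Friday


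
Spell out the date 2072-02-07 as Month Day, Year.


ISO 2072-02-07 parses as year=2072, month=02, day=07
Month 2 -> February

February 7, 2072


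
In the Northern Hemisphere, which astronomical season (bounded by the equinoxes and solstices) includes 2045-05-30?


Date: May 30
Astronomical Spring (approx.; exact equinox/solstice day varies by year): March 20 to June 20
May 30 falls within the Spring window

Spring


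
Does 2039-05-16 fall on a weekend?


Anchor: Jan 1, 2039. With p = 2039 - 1 = 2038: (p + p//4 - p//100 + p//400) mod 7 = (2038 + 509 - 20 + 5) mod 7 = 2532 mod 7 = 5 -> Saturday (Mon=0 ... Sun=6)
Day of year: 136; offset = 135
Weekday index = (5 + 135) mod 7 = 0 -> Monday
Weekend days: Saturday, Sunday

No


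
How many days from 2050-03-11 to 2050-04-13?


From 2050-03-11 to 2050-04-13
2050-03-11: days before March = 31 + 28 = 59 (2050 is not a leap year); day of year = 59 + 11 = 70
2050-04-13: days before April = 31 + 28 + 31 = 90 (2050 is not a leap year); day of year = 90 + 13 = 103
Same year: 103 - 70 = 33

33 days
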